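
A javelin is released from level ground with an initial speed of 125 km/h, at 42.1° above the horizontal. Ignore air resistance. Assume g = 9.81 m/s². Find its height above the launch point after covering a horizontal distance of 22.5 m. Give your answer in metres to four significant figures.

16.59 m

Convert: 125 km/h = 125/3.6 = 34.72 m/s.
Horizontal component vₓ = 34.72 cos 42.1° = 25.76 m/s; vertical v_y0 = 34.72 sin 42.1° = 23.28 m/s.
At x = 22.5 m, t = x/vₓ = 22.5/25.76 = 0.8733 s.
Height: y = v_y0 t − ½ g t² = 23.28 × 0.8733 − 4.905 × 0.8733² = 20.33 − 3.741 = 16.59 m.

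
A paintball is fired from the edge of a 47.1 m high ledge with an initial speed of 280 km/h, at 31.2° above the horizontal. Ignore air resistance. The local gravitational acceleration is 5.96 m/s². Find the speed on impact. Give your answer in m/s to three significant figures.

81.3 m/s

Convert: 280 km/h = 280/3.6 = 77.78 m/s.
Horizontal component vₓ = 77.78 cos 31.2° = 66.53 m/s; vertical v_y0 = 77.78 sin 31.2° = 40.29 m/s.
With up positive and y = 0 at the ground: y(t) = 47.1 + (40.29) t − 2.980 t². Setting y = 0 and taking the positive root: t = [40.29 + √(40.29² + 2·5.96·47.1)] / 5.96 = (40.29 + 46.74) / 5.96 = 14.60 s.
Vertical velocity at impact: v_y = v_y0 − g t = 40.29 − 5.96 × 14.60 = −46.74 m/s.
Speed: |v| = √(vₓ² + v_y²) = √(66.53² + 46.74²) = 81.31 m/s.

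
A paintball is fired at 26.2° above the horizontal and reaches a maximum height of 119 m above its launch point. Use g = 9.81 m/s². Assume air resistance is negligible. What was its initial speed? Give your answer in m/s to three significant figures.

109 m/s

At the peak v_y = 0, so v_y0 = √(2gH) = √(2 × 9.81 × 119) = 48.32 m/s.
v_y0 = v₀ sin θ ⇒ v₀ = 48.32 / sin 26.2° = 109.4 m/s.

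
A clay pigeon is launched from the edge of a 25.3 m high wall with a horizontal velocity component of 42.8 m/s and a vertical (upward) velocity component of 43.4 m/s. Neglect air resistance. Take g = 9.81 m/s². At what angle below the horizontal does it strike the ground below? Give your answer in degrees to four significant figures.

48.74°

The projectile lands when y = 25.3 + (43.40) t − ½·9.81·t² = 0. Positive root: t = (43.40 + √(43.40² + 2·9.81·25.3)) / 9.81 = (43.40 + 48.78) / 9.81 = 9.397 s.
At impact: v_y = v_y0 − g t = −48.78 m/s; vₓ = 42.80 m/s.
Angle below horizontal: arctan(|v_y|/vₓ) = arctan(48.78/42.80) = 48.74°.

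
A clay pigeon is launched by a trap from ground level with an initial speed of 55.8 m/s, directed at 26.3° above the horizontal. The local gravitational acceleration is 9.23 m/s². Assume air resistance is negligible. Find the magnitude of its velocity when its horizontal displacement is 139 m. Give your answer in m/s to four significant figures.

50.03 m/s

Components: vₓ = 55.80 cos 26.3° = 50.02 m/s, v_y0 = 55.80 sin 26.3° = 24.72 m/s.
Time to reach x = 139 m: t = x/vₓ = 139/50.02 = 2.779 s.
Vertical velocity there: v_y = v_y0 − g t = 24.72 − 9.23 × 2.779 = −0.9237 m/s.
Speed: √(vₓ² + v_y²) = √(50.02² + 0.9237²) = 50.03 m/s.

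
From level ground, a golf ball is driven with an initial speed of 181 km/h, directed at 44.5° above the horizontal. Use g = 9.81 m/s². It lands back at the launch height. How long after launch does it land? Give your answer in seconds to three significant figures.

Convert: 181 km/h = 181/3.6 = 50.28 m/s.
Horizontal component vₓ = 50.28 cos 44.5° = 35.86 m/s; vertical v_y0 = 50.28 sin 44.5° = 35.24 m/s.
It returns to y = 0 when t = 2 v_y0 / g = 2(35.24)/9.81 = 7.185 s.

7.18 s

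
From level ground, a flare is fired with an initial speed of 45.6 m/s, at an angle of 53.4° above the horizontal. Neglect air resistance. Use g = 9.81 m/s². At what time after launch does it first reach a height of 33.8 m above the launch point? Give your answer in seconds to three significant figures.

1.08 s

vₓ = 45.60 cos 53.4° = 27.19 m/s; v_y0 = 45.60 sin 53.4° = 36.61 m/s.
Require v_y0 t − ½ g t² = 33.8, i.e. 4.905 t² − 36.61 t + 33.8 = 0.
t = [36.61 ± √(36.61² − 2·9.81·33.8)] / 9.81 = (36.61 ± 26.02) / 9.81, so t = 1.079 s or t = 6.384 s.
The first (ascending) time is 1.079 s.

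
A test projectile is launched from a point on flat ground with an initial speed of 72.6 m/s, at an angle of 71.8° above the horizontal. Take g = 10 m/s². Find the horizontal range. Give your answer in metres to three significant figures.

313 m

Horizontal component vₓ = 72.60 cos 71.8° = 22.68 m/s; vertical v_y0 = 72.60 sin 71.8° = 68.97 m/s.
Time aloft: T = 2 v_y0 / g = 2 × 68.97 / 10.0 = 13.79 s.
Range: R = vₓ T = 22.68 × 13.79 = 312.8 m.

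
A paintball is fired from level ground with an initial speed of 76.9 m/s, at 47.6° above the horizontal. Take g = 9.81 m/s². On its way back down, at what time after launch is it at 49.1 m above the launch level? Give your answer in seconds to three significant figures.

10.6 s

Horizontal component vₓ = 76.90 cos 47.6° = 51.85 m/s; vertical v_y0 = 76.90 sin 47.6° = 56.79 m/s.
Height y(t) = 56.79 t − 4.905 t² = 49.1 gives 4.905 t² − 56.79 t + 49.1 = 0.
Quadratic formula: t = (56.79 ± √2261.4) / 9.81 = (56.79 ± 47.55) / 9.81 → t = 0.9411 s or 10.64 s.
The descending-branch root is 10.64 s.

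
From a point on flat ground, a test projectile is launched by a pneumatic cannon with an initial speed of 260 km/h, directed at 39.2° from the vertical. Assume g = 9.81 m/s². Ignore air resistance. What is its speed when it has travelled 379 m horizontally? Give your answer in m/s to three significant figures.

52.3 m/s

Convert: 260 km/h = 260/3.6 = 72.22 m/s.
Resolve: vₓ = 72.22 sin 39.2° = 45.65 m/s and v_y0 = 72.22 cos 39.2° = 55.97 m/s.
x = vₓ t ⇒ t = 379/45.65 = 8.303 s.
Vertical velocity there: v_y = v_y0 − g t = 55.97 − 9.81 × 8.303 = −25.48 m/s.
Speed: √(vₓ² + v_y²) = √(45.65² + 25.48²) = 52.28 m/s.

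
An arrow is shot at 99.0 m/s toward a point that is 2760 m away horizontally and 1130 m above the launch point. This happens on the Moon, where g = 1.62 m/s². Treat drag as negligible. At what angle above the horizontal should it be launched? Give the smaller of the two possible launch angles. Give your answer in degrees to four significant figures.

Trajectory: y = x tanθ − g x² (1 + tan²θ)/(2v₀²). With x = 2760, y = 1130, v₀ = 99.0, g = 1.62:
629.6 tan²θ − 2760 tanθ + (1760) = 0.
tanθ = [2760 ± √(2760² − 4 × 629.6 × (1760))] / (2 × 629.6) = (2760 ± 1785) / 1259, giving tanθ = 0.7743 or 3.610.
θ = 37.75° or 74.52°; the smaller is 37.75°.

37.75°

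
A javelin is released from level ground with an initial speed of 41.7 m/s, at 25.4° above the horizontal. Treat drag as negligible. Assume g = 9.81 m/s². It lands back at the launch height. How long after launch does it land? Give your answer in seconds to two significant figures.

3.6 s

vₓ = 41.70 cos 25.4° = 37.67 m/s; v_y0 = 41.70 sin 25.4° = 17.89 m/s.
Time of flight on level ground: T = 2 v_y0 / g = 2 × 17.89 / 9.81 = 3.647 s.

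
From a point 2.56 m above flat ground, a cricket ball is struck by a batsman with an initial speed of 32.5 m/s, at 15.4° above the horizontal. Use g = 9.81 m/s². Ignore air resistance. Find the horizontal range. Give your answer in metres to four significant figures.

Components: vₓ = 32.50 cos 15.4° = 31.33 m/s, v_y0 = 32.50 sin 15.4° = 8.631 m/s.
Vertical motion (up positive, ground at y = 0): 4.905 t² − (8.631) t − 2.56 = 0, so t = (8.631 + √(8.631² + 2·9.81·2.56)) / 9.81 = (8.631 + 11.17) / 9.81 = 2.018 s.
Horizontal distance: R = vₓ t = 31.33 × 2.018 = 63.24 m.

63.24 m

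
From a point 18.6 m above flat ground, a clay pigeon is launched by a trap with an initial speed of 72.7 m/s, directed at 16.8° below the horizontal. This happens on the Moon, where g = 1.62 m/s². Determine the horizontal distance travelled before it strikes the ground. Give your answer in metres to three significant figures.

vₓ = 72.70 cos 16.8° = 69.60 m/s; v_y0 = −21.01 m/s (downward).
With up positive and y = 0 at the ground: y(t) = 18.6 + (−21.01) t − 0.8100 t². Setting y = 0 and taking the positive root: t = [−21.01 + √(21.01² + 2·1.62·18.6)] / 1.62 = (−21.01 + 22.40) / 1.62 = 0.8569 s.
Horizontal distance: R = vₓ t = 69.60 × 0.8569 = 59.64 m.

59.6 m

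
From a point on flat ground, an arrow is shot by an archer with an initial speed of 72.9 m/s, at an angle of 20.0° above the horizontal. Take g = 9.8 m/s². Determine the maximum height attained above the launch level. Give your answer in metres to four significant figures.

31.72 m

Horizontal component vₓ = 72.90 cos 20.0° = 68.50 m/s; vertical v_y0 = 72.90 sin 20.0° = 24.93 m/s.
Maximum height: H = v_y0² / (2g) = 24.93² / (2 × 9.80) = 31.72 m.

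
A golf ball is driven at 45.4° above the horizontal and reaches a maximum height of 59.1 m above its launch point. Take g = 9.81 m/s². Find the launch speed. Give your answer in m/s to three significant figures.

At the peak v_y = 0, so v_y0 = √(2gH) = √(2 × 9.81 × 59.1) = 34.05 m/s.
v_y0 = v₀ sin θ ⇒ v₀ = 34.05 / sin 45.4° = 47.82 m/s.

47.8 m/s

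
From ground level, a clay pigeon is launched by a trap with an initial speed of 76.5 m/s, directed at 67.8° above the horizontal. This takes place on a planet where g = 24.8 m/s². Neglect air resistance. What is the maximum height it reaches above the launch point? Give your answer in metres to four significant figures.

101.1 m

Resolve: vₓ = 76.50 cos 67.8° = 28.90 m/s and v_y0 = 76.50 sin 67.8° = 70.83 m/s.
At the apex v_y = 0, so H = v_y0²/(2g) = 70.83²/49.60 = 101.1 m.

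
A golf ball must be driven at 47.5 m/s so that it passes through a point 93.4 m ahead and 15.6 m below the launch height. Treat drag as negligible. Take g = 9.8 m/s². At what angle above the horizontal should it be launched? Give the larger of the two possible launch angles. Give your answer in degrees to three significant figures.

Trajectory: y = x tanθ − g x² (1 + tan²θ)/(2v₀²). With x = 93.4, y = −15.6, v₀ = 47.5, g = 9.80:
18.95 tan²θ − 93.4 tanθ + (3.345) = 0.
tanθ = [93.4 ± √(93.4² − 4 × 18.95 × (3.345))] / (2 × 18.95) = (93.4 ± 92.03) / 37.89, giving tanθ = 0.03608 or 4.894.
θ = 2.066° or 78.45°; the larger is 78.45°.

78.5°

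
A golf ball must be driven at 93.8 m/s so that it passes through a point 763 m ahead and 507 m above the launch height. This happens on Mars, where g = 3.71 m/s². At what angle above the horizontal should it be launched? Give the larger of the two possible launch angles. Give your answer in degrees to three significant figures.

Trajectory: y = x tanθ − g x² (1 + tan²θ)/(2v₀²). With x = 763, y = 507, v₀ = 93.8, g = 3.71:
122.7 tan²θ − 763 tanθ + (629.7) = 0.
tanθ = [763 ± √(763² − 4 × 122.7 × (629.7))] / (2 × 122.7) = (763 ± 522.5) / 245.5, giving tanθ = 0.9798 or 5.237.
θ = 44.41° or 79.19°; the larger is 79.19°.

79.2°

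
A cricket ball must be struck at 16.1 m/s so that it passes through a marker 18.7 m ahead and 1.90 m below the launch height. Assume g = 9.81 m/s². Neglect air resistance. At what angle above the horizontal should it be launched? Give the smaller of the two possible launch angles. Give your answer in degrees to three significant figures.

Trajectory: y = x tanθ − g x² (1 + tan²θ)/(2v₀²). With x = 18.7, y = −1.90, v₀ = 16.1, g = 9.81:
6.617 tan²θ − 18.7 tanθ + (4.717) = 0.
tanθ = [18.7 ± √(18.7² − 4 × 6.617 × (4.717))] / (2 × 6.617) = (18.7 ± 14.99) / 13.23, giving tanθ = 0.2800 or 2.546.
θ = 15.64° or 68.56°; the smaller is 15.64°.

15.6°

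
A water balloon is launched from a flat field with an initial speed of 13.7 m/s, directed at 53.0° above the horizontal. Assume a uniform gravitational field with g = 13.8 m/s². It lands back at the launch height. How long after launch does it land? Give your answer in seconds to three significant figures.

1.59 s

Horizontal component vₓ = 13.70 cos 53.0° = 8.245 m/s; vertical v_y0 = 13.70 sin 53.0° = 10.94 m/s.
It returns to y = 0 when t = 2 v_y0 / g = 2(10.94)/13.8 = 1.586 s.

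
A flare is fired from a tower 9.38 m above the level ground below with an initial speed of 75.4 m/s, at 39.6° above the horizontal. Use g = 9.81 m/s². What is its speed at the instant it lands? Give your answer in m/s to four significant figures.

Horizontal component vₓ = 75.40 cos 39.6° = 58.10 m/s; vertical v_y0 = 75.40 sin 39.6° = 48.06 m/s.
With up positive and y = 0 at the ground: y(t) = 9.38 + (48.06) t − 4.905 t². Setting y = 0 and taking the positive root: t = [48.06 + √(48.06² + 2·9.81·9.38)] / 9.81 = (48.06 + 49.94) / 9.81 = 9.990 s.
Vertical velocity at impact: v_y = v_y0 − g t = 48.06 − 9.81 × 9.990 = −49.94 m/s.
Speed: |v| = √(vₓ² + v_y²) = √(58.10² + 49.94²) = 76.61 m/s.

76.61 m/s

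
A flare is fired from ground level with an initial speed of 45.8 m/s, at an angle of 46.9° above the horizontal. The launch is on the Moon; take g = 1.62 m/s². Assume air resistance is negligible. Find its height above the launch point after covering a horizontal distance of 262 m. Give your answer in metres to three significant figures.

223 m

vₓ = 45.80 cos 46.9° = 31.29 m/s; v_y0 = 45.80 sin 46.9° = 33.44 m/s.
Time to reach x = 262 m: t = x/vₓ = 262/31.29 = 8.372 s.
Height: y = v_y0 t − ½ g t² = 33.44 × 8.372 − 0.8100 × 8.372² = 280.0 − 56.78 = 223.2 m.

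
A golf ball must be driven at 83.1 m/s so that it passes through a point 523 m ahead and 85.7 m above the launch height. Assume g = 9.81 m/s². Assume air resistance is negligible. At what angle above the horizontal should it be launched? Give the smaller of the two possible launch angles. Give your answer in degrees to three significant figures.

Trajectory: y = x tanθ − g x² (1 + tan²θ)/(2v₀²). With x = 523, y = 85.7, v₀ = 83.1, g = 9.81:
194.3 tan²θ − 523 tanθ + (280.0) = 0.
tanθ = [523 ± √(523² − 4 × 194.3 × (280.0))] / (2 × 194.3) = (523 ± 236.5) / 388.6, giving tanθ = 0.7373 or 1.955.
θ = 36.40° or 62.91°; the smaller is 36.40°.

36.4°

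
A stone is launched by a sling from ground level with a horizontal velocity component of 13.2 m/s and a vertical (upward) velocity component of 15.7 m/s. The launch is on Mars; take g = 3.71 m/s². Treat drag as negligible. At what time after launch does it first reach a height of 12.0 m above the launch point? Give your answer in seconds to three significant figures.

0.850 s

Height y(t) = 15.70 t − 1.855 t² = 12.0 gives 1.855 t² − 15.70 t + 12.0 = 0.
t = [15.70 ± √(15.70² − 2·3.71·12.0)] / 3.71 = (15.70 ± 12.55) / 3.71, so t = 0.8496 s or t = 7.614 s.
The first (ascending) time is 0.8496 s.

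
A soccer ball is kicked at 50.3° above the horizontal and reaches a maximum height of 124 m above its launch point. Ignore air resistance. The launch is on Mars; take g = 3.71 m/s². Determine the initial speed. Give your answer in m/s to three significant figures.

At the peak v_y = 0, so v_y0 = √(2gH) = √(2 × 3.71 × 124) = 30.33 m/s.
v_y0 = v₀ sin θ ⇒ v₀ = 30.33 / sin 50.3° = 39.42 m/s.

39.4 m/s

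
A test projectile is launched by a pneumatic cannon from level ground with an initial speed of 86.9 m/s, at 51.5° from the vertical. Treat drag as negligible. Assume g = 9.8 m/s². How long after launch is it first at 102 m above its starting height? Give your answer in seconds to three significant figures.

Horizontal component vₓ = 86.90 sin 51.5° = 68.01 m/s; vertical v_y0 = 86.90 cos 51.5° = 54.10 m/s.
Height y(t) = 54.10 t − 4.900 t² = 102 gives 4.900 t² − 54.10 t + 102 = 0.
t = [54.10 ± √(54.10² − 2·9.80·102)] / 9.80 = (54.10 ± 30.45) / 9.80, so t = 2.413 s or t = 8.627 s.
The first (ascending) time is 2.413 s.

2.41 s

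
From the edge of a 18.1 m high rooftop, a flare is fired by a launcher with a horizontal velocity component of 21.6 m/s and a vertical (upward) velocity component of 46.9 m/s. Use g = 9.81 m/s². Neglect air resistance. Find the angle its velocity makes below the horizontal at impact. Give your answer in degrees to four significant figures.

With up positive and y = 0 at the ground: y(t) = 18.1 + (46.90) t − 4.905 t². Setting y = 0 and taking the positive root: t = [46.90 + √(46.90² + 2·9.81·18.1)] / 9.81 = (46.90 + 50.54) / 9.81 = 9.933 s.
At impact: v_y = v_y0 − g t = −50.54 m/s; vₓ = 21.60 m/s.
Angle below horizontal: arctan(|v_y|/vₓ) = arctan(50.54/21.60) = 66.86°.

66.86°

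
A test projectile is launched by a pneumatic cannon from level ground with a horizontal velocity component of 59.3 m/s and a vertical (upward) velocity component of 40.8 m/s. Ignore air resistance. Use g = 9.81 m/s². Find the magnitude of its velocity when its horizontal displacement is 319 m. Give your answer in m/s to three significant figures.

Time to reach x = 319 m: t = x/vₓ = 319/59.30 = 5.379 s.
Vertical velocity there: v_y = v_y0 − g t = 40.80 − 9.81 × 5.379 = −11.97 m/s.
Speed: √(vₓ² + v_y²) = √(59.30² + 11.97²) = 60.50 m/s.

60.5 m/s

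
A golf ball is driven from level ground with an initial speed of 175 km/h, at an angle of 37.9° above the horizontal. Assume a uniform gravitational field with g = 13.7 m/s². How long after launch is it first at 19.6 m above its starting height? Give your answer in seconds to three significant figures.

0.805 s

Convert: 175 km/h = 175/3.6 = 48.61 m/s.
vₓ = 48.61 cos 37.9° = 38.36 m/s; v_y0 = 48.61 sin 37.9° = 29.86 m/s.
Height y(t) = 29.86 t − 6.850 t² = 19.6 gives 6.850 t² − 29.86 t + 19.6 = 0.
Quadratic formula: t = (29.86 ± √354.64) / 13.7 = (29.86 ± 18.83) / 13.7 → t = 0.8050 s or 3.554 s.
The first (ascending) time is 0.8050 s.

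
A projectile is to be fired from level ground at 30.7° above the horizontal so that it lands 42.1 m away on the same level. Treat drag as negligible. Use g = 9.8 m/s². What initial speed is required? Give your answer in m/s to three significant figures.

21.7 m/s

Level-ground range: R = v₀² sin(2θ)/g, so v₀ = √(gR / sin 2θ).
v₀ = √(9.80 × 42.1 / sin 61.40°) = √(412.6 / 0.8780) = √469.92 = 21.68 m/s.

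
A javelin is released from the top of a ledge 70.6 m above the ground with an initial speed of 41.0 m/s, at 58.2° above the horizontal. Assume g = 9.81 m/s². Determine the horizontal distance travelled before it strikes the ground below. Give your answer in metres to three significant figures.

189 m

Resolve: vₓ = 41.00 cos 58.2° = 21.61 m/s and v_y0 = 41.00 sin 58.2° = 34.85 m/s.
Vertical motion (up positive, ground at y = 0): 4.905 t² − (34.85) t − 70.6 = 0, so t = (34.85 + √(34.85² + 2·9.81·70.6)) / 9.81 = (34.85 + 50.98) / 9.81 = 8.749 s.
Horizontal distance: R = vₓ t = 21.61 × 8.749 = 189.0 m.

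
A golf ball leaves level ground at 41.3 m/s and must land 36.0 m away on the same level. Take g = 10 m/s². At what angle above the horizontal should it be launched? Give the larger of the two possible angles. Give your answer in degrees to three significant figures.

83.9°

R = v₀² sin 2θ / g gives sin 2θ = gR/v₀² = 10.0·36.0/41.3² = 0.2111.
2θ = 12.18° or 180° − 12.18° = 167.8°, so θ = 6.092° or 83.91°.
The larger angle is 83.91°.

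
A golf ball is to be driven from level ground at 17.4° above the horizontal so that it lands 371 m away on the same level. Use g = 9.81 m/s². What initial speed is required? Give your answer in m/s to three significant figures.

On level ground R = v₀² sin 2θ / g ⇒ v₀ = √(gR / sin 2θ).
v₀ = √(9.81 × 371 / sin 34.80°) = √(3640 / 0.5707) = √6377.1 = 79.86 m/s.

79.9 m/s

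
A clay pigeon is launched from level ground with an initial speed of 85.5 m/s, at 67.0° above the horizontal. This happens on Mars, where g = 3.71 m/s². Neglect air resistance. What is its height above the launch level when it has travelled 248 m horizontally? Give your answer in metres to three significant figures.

Components: vₓ = 85.50 cos 67.0° = 33.41 m/s, v_y0 = 85.50 sin 67.0° = 78.70 m/s.
x = vₓ t ⇒ t = 248/33.41 = 7.423 s.
Height: y = v_y0 t − ½ g t² = 78.70 × 7.423 − 1.855 × 7.423² = 584.3 − 102.2 = 482.0 m.

482 m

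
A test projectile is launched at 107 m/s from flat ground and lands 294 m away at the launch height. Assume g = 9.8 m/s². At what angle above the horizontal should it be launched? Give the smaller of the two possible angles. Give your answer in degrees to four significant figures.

From R = (v₀²/g) sin 2θ: sin 2θ = 9.80 × 294 / 11449 = 0.2517.
2θ = 14.58° or 180° − 14.58° = 165.4°, so θ = 7.288° or 82.71°.
The smaller angle is 7.288°.

7.288°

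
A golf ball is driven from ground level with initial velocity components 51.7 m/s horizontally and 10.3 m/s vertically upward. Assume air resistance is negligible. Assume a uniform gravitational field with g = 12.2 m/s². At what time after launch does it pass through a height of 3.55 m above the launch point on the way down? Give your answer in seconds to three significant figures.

1.21 s

Set y = v_y0 t − ½ g t² = 3.55: 6.100 t² − 10.30 t + 3.55 = 0.
Quadratic formula: t = (10.30 ± √19.470) / 12.2 = (10.30 ± 4.412) / 12.2 → t = 0.4826 s or 1.206 s.
The descending-branch root is 1.206 s.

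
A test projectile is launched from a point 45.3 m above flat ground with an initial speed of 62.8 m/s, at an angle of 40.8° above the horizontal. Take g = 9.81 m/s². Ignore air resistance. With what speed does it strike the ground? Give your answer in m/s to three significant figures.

Horizontal component vₓ = 62.80 cos 40.8° = 47.54 m/s; vertical v_y0 = 62.80 sin 40.8° = 41.03 m/s.
With up positive and y = 0 at the ground: y(t) = 45.3 + (41.03) t − 4.905 t². Setting y = 0 and taking the positive root: t = [41.03 + √(41.03² + 2·9.81·45.3)] / 9.81 = (41.03 + 50.72) / 9.81 = 9.353 s.
Vertical velocity at impact: v_y = v_y0 − g t = 41.03 − 9.81 × 9.353 = −50.72 m/s.
Speed: |v| = √(vₓ² + v_y²) = √(47.54² + 50.72²) = 69.52 m/s.

69.5 m/s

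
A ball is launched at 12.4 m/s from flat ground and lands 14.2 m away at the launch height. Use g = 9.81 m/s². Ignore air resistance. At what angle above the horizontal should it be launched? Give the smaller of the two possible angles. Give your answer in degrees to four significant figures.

32.48°

From R = (v₀²/g) sin 2θ: sin 2θ = 9.81 × 14.2 / 153.76 = 0.9060.
2θ = 64.95° or 180° − 64.95° = 115.0°, so θ = 32.48° or 57.52°.
The smaller angle is 32.48°.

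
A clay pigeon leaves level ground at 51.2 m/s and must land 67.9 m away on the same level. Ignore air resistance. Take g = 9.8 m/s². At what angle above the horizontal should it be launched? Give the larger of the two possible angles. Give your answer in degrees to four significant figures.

R = v₀² sin 2θ / g gives sin 2θ = gR/v₀² = 9.80·67.9/51.2² = 0.2538.
2θ = 14.70° or 180° − 14.70° = 165.3°, so θ = 7.352° or 82.65°.
The larger angle is 82.65°.

82.65°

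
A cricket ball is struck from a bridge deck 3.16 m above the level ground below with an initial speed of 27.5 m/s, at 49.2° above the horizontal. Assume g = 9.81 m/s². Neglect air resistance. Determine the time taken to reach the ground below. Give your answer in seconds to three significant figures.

4.39 s

Horizontal component vₓ = 27.50 cos 49.2° = 17.97 m/s; vertical v_y0 = 27.50 sin 49.2° = 20.82 m/s.
With up positive and y = 0 at the ground: y(t) = 3.16 + (20.82) t − 4.905 t². Setting y = 0 and taking the positive root: t = [20.82 + √(20.82² + 2·9.81·3.16)] / 9.81 = (20.82 + 22.26) / 9.81 = 4.391 s.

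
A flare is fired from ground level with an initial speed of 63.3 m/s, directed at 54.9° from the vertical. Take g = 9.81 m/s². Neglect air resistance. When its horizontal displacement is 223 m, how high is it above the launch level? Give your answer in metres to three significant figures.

Resolve: vₓ = 63.30 sin 54.9° = 51.79 m/s and v_y0 = 63.30 cos 54.9° = 36.40 m/s.
Time to reach x = 223 m: t = x/vₓ = 223/51.79 = 4.306 s.
Height: y = v_y0 t − ½ g t² = 36.40 × 4.306 − 4.905 × 4.306² = 156.7 − 90.94 = 65.78 m.

65.8 m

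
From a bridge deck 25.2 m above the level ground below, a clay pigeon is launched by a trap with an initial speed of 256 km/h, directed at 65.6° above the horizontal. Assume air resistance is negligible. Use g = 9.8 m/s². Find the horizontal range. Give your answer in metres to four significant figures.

Convert: 256 km/h = 256/3.6 = 71.11 m/s.
Components: vₓ = 71.11 cos 65.6° = 29.38 m/s, v_y0 = 71.11 sin 65.6° = 64.76 m/s.
The projectile lands when y = 25.2 + (64.76) t − ½·9.80·t² = 0. Positive root: t = (64.76 + √(64.76² + 2·9.80·25.2)) / 9.80 = (64.76 + 68.47) / 9.80 = 13.59 s.
Horizontal distance: R = vₓ t = 29.38 × 13.59 = 399.4 m.

399.4 m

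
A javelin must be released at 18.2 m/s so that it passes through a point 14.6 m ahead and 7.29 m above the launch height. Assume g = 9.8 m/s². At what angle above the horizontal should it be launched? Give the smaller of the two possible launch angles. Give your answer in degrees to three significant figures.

Trajectory: y = x tanθ − g x² (1 + tan²θ)/(2v₀²). With x = 14.6, y = 7.29, v₀ = 18.2, g = 9.80:
3.153 tan²θ − 14.6 tanθ + (10.44) = 0.
tanθ = [14.6 ± √(14.6² − 4 × 3.153 × (10.44))] / (2 × 3.153) = (14.6 ± 9.024) / 6.307, giving tanθ = 0.8841 or 3.746.
θ = 41.48° or 75.05°; the smaller is 41.48°.

41.5°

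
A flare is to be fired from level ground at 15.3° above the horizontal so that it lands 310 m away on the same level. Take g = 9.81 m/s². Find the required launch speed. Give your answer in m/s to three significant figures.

77.3 m/s

On level ground R = v₀² sin 2θ / g ⇒ v₀ = √(gR / sin 2θ).
v₀ = √(9.81 × 310 / sin 30.60°) = √(3041 / 0.5090) = √5974.2 = 77.29 m/s.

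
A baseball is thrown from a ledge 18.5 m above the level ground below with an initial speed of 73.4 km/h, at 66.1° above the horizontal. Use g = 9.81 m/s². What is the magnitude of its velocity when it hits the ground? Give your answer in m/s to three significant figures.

27.9 m/s

Convert: 73.4 km/h = 73.4/3.6 = 20.39 m/s.
vₓ = 20.39 cos 66.1° = 8.260 m/s; v_y0 = 20.39 sin 66.1° = 18.64 m/s.
Vertical motion (up positive, ground at y = 0): 4.905 t² − (18.64) t − 18.5 = 0, so t = (18.64 + √(18.64² + 2·9.81·18.5)) / 9.81 = (18.64 + 26.65) / 9.81 = 4.617 s.
Vertical velocity at impact: v_y = v_y0 − g t = 18.64 − 9.81 × 4.617 = −26.65 m/s.
Speed: |v| = √(vₓ² + v_y²) = √(8.260² + 26.65²) = 27.90 m/s.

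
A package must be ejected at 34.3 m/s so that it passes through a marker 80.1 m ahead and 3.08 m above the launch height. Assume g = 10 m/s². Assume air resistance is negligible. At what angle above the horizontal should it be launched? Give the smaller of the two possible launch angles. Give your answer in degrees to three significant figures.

Trajectory: y = x tanθ − g x² (1 + tan²θ)/(2v₀²). With x = 80.1, y = 3.08, v₀ = 34.3, g = 10.0:
27.27 tan²θ − 80.1 tanθ + (30.35) = 0.
tanθ = [80.1 ± √(80.1² − 4 × 27.27 × (30.35))] / (2 × 27.27) = (80.1 ± 55.73) / 54.54, giving tanθ = 0.4468 or 2.491.
θ = 24.08° or 68.12°; the smaller is 24.08°.

24.1°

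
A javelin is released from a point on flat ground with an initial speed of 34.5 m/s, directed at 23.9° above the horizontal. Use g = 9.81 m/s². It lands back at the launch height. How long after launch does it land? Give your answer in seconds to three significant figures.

2.85 s

Resolve: vₓ = 34.50 cos 23.9° = 31.54 m/s and v_y0 = 34.50 sin 23.9° = 13.98 m/s.
It returns to y = 0 when t = 2 v_y0 / g = 2(13.98)/9.81 = 2.850 s.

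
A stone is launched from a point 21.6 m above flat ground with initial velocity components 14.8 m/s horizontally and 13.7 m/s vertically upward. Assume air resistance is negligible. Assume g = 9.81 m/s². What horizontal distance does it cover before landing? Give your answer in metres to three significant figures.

58.0 m

Vertical motion (up positive, ground at y = 0): 4.905 t² − (13.70) t − 21.6 = 0, so t = (13.70 + √(13.70² + 2·9.81·21.6)) / 9.81 = (13.70 + 24.73) / 9.81 = 3.917 s.
Horizontal distance: R = vₓ t = 14.80 × 3.917 = 57.98 m.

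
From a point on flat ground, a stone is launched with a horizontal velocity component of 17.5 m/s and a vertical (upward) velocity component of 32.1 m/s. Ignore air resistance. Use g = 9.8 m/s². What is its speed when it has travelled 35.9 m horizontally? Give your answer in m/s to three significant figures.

Time to reach x = 35.9 m: t = x/vₓ = 35.9/17.50 = 2.051 s.
Vertical velocity there: v_y = v_y0 − g t = 32.10 − 9.80 × 2.051 = 12.00 m/s.
Speed: √(vₓ² + v_y²) = √(17.50² + 12.00²) = 21.22 m/s.

21.2 m/s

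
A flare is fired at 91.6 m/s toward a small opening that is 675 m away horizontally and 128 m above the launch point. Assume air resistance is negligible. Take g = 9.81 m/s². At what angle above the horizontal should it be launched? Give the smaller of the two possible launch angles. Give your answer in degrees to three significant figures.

Trajectory: y = x tanθ − g x² (1 + tan²θ)/(2v₀²). With x = 675, y = 128, v₀ = 91.6, g = 9.81:
266.4 tan²θ − 675 tanθ + (394.4) = 0.
tanθ = [675 ± √(675² − 4 × 266.4 × (394.4))] / (2 × 266.4) = (675 ± 188.4) / 532.7, giving tanθ = 0.9135 or 1.621.
θ = 42.41° or 58.32°; the smaller is 42.41°.

42.4°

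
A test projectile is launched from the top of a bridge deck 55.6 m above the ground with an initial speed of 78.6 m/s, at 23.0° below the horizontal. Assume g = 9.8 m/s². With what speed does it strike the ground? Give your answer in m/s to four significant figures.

vₓ = 78.60 cos 23.0° = 72.35 m/s; v_y0 = −30.71 m/s (downward).
Vertical motion (up positive, ground at y = 0): 4.900 t² − (−30.71) t − 55.6 = 0, so t = (−30.71 + √(30.71² + 2·9.80·55.6)) / 9.80 = (−30.71 + 45.09) / 9.80 = 1.467 s.
Vertical velocity at impact: v_y = v_y0 − g t = −30.71 − 9.80 × 1.467 = −45.09 m/s.
Speed: |v| = √(vₓ² + v_y²) = √(72.35² + 45.09²) = 85.25 m/s.

85.25 m/s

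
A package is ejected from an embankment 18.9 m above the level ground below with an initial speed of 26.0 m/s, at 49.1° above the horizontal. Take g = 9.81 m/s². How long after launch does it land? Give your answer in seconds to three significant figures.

4.81 s

Resolve: vₓ = 26.00 cos 49.1° = 17.02 m/s and v_y0 = 26.00 sin 49.1° = 19.65 m/s.
With up positive and y = 0 at the ground: y(t) = 18.9 + (19.65) t − 4.905 t². Setting y = 0 and taking the positive root: t = [19.65 + √(19.65² + 2·9.81·18.9)] / 9.81 = (19.65 + 27.51) / 9.81 = 4.808 s.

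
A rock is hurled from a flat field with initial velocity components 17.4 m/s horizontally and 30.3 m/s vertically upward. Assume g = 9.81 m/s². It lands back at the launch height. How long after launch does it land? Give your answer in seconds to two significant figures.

It returns to y = 0 when t = 2 v_y0 / g = 2(30.30)/9.81 = 6.177 s.

6.2 s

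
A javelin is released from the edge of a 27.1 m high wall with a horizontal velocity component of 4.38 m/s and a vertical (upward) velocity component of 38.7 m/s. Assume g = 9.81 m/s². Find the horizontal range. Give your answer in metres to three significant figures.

The projectile lands when y = 27.1 + (38.70) t − ½·9.81·t² = 0. Positive root: t = (38.70 + √(38.70² + 2·9.81·27.1)) / 9.81 = (38.70 + 45.05) / 9.81 = 8.537 s.
Horizontal distance: R = vₓ t = 4.380 × 8.537 = 37.39 m.

37.4 m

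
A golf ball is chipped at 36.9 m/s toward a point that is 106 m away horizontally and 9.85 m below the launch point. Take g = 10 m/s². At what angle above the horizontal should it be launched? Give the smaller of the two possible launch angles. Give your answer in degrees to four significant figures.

18.87°

Trajectory: y = x tanθ − g x² (1 + tan²θ)/(2v₀²). With x = 106, y = −9.85, v₀ = 36.9, g = 10.0:
41.26 tan²θ − 106 tanθ + (31.41) = 0.
tanθ = [106 ± √(106² − 4 × 41.26 × (31.41))] / (2 × 41.26) = (106 ± 77.80) / 82.52, giving tanθ = 0.3418 or 2.227.
θ = 18.87° or 65.82°; the smaller is 18.87°.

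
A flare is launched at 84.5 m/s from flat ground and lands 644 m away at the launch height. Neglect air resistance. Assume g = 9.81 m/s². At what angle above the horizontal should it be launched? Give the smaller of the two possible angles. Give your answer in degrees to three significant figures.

Level-ground range R = v₀² sin(2θ)/g ⇒ sin(2θ) = gR/v₀² = 9.81 × 644 / 84.5² = 0.8848.
2θ = 62.23° or 180° − 62.23° = 117.8°, so θ = 31.11° or 58.89°.
The smaller angle is 31.11°.

31.1°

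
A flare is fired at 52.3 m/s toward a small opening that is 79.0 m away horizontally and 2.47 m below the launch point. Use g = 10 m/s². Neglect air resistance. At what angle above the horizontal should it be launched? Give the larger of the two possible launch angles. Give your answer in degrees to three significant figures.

81.6°

Trajectory: y = x tanθ − g x² (1 + tan²θ)/(2v₀²). With x = 79.0, y = −2.47, v₀ = 52.3, g = 10.0:
11.41 tan²θ − 79.0 tanθ + (8.938) = 0.
tanθ = [79.0 ± √(79.0² − 4 × 11.41 × (8.938))] / (2 × 11.41) = (79.0 ± 76.37) / 22.82, giving tanθ = 0.1151 or 6.810.
θ = 6.563° or 81.65°; the larger is 81.65°.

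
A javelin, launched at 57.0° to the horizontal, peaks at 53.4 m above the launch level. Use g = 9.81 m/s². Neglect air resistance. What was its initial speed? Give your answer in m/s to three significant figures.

38.6 m/s

At the peak v_y = 0, so v_y0 = √(2gH) = √(2 × 9.81 × 53.4) = 32.37 m/s.
v_y0 = v₀ sin θ ⇒ v₀ = 32.37 / sin 57.0° = 38.59 m/s.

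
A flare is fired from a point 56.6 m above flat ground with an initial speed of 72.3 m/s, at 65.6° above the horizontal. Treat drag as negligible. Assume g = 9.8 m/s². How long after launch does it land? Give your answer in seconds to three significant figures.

vₓ = 72.30 cos 65.6° = 29.87 m/s; v_y0 = 72.30 sin 65.6° = 65.84 m/s.
The projectile lands when y = 56.6 + (65.84) t − ½·9.80·t² = 0. Positive root: t = (65.84 + √(65.84² + 2·9.80·56.6)) / 9.80 = (65.84 + 73.79) / 9.80 = 14.25 s.

14.2 s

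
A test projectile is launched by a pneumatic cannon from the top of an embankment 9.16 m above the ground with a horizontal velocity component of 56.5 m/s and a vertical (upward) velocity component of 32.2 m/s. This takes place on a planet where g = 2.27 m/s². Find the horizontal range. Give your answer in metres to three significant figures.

1620 m

The projectile lands when y = 9.16 + (32.20) t − ½·2.27·t² = 0. Positive root: t = (32.20 + √(32.20² + 2·2.27·9.16)) / 2.27 = (32.20 + 32.84) / 2.27 = 28.65 s.
Horizontal distance: R = vₓ t = 56.50 × 28.65 = 1619 m.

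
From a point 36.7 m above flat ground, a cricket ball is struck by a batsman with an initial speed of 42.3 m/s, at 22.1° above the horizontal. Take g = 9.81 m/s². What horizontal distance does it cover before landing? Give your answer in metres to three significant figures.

188 m

Resolve: vₓ = 42.30 cos 22.1° = 39.19 m/s and v_y0 = 42.30 sin 22.1° = 15.91 m/s.
With up positive and y = 0 at the ground: y(t) = 36.7 + (15.91) t − 4.905 t². Setting y = 0 and taking the positive root: t = [15.91 + √(15.91² + 2·9.81·36.7)] / 9.81 = (15.91 + 31.20) / 9.81 = 4.802 s.
Horizontal distance: R = vₓ t = 39.19 × 4.802 = 188.2 m.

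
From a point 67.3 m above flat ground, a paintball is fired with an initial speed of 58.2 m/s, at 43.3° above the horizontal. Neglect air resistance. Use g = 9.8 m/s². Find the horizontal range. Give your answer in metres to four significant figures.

Components: vₓ = 58.20 cos 43.3° = 42.36 m/s, v_y0 = 58.20 sin 43.3° = 39.91 m/s.
Vertical motion (up positive, ground at y = 0): 4.900 t² − (39.91) t − 67.3 = 0, so t = (39.91 + √(39.91² + 2·9.80·67.3)) / 9.80 = (39.91 + 53.97) / 9.80 = 9.580 s.
Horizontal distance: R = vₓ t = 42.36 × 9.580 = 405.8 m.

405.8 m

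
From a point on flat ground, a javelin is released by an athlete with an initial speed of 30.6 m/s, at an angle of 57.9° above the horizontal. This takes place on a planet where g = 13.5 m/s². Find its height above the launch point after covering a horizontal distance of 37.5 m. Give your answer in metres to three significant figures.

vₓ = 30.60 cos 57.9° = 16.26 m/s; v_y0 = 30.60 sin 57.9° = 25.92 m/s.
At x = 37.5 m, t = x/vₓ = 37.5/16.26 = 2.306 s.
Height: y = v_y0 t − ½ g t² = 25.92 × 2.306 − 6.750 × 2.306² = 59.78 − 35.90 = 23.88 m.

23.9 m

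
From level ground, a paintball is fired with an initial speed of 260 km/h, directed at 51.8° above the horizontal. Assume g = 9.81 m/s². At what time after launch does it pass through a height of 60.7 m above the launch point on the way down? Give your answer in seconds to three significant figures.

10.4 s

Convert: 260 km/h = 260/3.6 = 72.22 m/s.
Resolve: vₓ = 72.22 cos 51.8° = 44.66 m/s and v_y0 = 72.22 sin 51.8° = 56.76 m/s.
Require v_y0 t − ½ g t² = 60.7, i.e. 4.905 t² − 56.76 t + 60.7 = 0.
Quadratic formula: t = (56.76 ± √2030.3) / 9.81 = (56.76 ± 45.06) / 9.81 → t = 1.192 s or 10.38 s.
The descending-branch root is 10.38 s.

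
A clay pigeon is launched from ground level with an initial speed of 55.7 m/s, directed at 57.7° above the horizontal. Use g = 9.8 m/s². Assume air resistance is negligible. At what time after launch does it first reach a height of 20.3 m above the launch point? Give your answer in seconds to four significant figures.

0.4525 s

Horizontal component vₓ = 55.70 cos 57.7° = 29.76 m/s; vertical v_y0 = 55.70 sin 57.7° = 47.08 m/s.
Height y(t) = 47.08 t − 4.900 t² = 20.3 gives 4.900 t² − 47.08 t + 20.3 = 0.
t = [47.08 ± √(47.08² − 2·9.80·20.3)] / 9.80 = (47.08 ± 42.65) / 9.80, so t = 0.4525 s or t = 9.156 s.
The first (ascending) time is 0.4525 s.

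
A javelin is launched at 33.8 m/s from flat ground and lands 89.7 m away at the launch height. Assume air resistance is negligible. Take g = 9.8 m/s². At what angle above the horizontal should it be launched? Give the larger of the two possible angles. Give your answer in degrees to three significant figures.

R = v₀² sin 2θ / g gives sin 2θ = gR/v₀² = 9.80·89.7/33.8² = 0.7695.
2θ = 50.31° or 180° − 50.31° = 129.7°, so θ = 25.15° or 64.85°.
The larger angle is 64.85°.

64.8°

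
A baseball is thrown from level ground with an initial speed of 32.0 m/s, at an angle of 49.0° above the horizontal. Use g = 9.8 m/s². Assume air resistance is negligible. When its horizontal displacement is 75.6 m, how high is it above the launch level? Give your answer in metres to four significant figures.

Components: vₓ = 32.00 cos 49.0° = 20.99 m/s, v_y0 = 32.00 sin 49.0° = 24.15 m/s.
Time to reach x = 75.6 m: t = x/vₓ = 75.6/20.99 = 3.601 s.
Height: y = v_y0 t − ½ g t² = 24.15 × 3.601 − 4.900 × 3.601² = 86.97 − 63.54 = 23.43 m.

23.43 m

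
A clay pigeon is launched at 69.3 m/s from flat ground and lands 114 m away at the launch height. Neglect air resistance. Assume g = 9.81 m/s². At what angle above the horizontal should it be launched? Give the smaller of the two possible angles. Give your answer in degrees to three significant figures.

R = v₀² sin 2θ / g gives sin 2θ = gR/v₀² = 9.81·114/69.3² = 0.2329.
2θ = 13.47° or 180° − 13.47° = 166.5°, so θ = 6.733° or 83.27°.
The smaller angle is 6.733°.

6.73°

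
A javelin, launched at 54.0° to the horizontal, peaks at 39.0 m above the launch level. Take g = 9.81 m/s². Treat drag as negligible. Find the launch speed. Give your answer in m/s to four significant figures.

At the peak v_y = 0, so v_y0 = √(2gH) = √(2 × 9.81 × 39.0) = 27.66 m/s.
v_y0 = v₀ sin θ ⇒ v₀ = 27.66 / sin 54.0° = 34.19 m/s.

34.19 m/s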